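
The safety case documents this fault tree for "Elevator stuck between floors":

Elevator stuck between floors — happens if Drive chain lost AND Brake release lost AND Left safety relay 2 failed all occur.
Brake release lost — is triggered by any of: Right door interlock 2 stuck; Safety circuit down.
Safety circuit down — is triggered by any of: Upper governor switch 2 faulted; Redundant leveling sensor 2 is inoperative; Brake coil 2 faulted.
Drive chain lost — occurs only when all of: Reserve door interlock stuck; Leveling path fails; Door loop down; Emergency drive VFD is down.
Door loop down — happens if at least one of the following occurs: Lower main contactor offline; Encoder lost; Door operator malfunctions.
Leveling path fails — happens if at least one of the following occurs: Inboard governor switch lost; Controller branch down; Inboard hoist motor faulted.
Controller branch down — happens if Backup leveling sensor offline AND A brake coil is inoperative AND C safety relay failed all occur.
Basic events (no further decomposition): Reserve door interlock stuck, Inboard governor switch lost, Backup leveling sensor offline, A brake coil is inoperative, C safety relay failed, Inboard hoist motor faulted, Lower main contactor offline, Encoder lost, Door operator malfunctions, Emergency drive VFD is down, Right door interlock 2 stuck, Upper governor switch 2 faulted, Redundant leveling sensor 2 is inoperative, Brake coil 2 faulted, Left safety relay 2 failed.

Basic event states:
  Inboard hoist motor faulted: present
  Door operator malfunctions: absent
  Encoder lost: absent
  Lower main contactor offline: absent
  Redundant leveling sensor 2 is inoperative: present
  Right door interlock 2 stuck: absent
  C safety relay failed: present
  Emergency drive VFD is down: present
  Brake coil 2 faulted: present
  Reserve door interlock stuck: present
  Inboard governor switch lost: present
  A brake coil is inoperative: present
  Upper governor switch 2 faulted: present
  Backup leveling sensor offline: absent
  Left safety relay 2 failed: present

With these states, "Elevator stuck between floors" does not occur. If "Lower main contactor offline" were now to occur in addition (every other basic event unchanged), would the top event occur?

Counterfactual: set "Lower main contactor offline" to occurred.
Controller branch down [AND]: Backup leveling sensor offline=not, A brake coil is inoperative=occurs, C safety relay failed=occurs → not all inputs occur → does not occur.
Leveling path fails [OR]: Inboard governor switch lost=occurs, Controller branch down=not, Inboard hoist motor faulted=occurs → at least one input occurs → occurs.
Door loop down [OR]: Lower main contactor offline=occurs, Encoder lost=not, Door operator malfunctions=not → at least one input occurs → occurs.
Drive chain lost [AND]: Reserve door interlock stuck=occurs, Leveling path fails=occurs, Door loop down=occurs, Emergency drive VFD is down=occurs → all inputs occur → occurs.
Safety circuit down [OR]: Upper governor switch 2 faulted=occurs, Redundant leveling sensor 2 is inoperative=occurs, Brake coil 2 faulted=occurs → at least one input occurs → occurs.
Brake release lost [OR]: Right door interlock 2 stuck=not, Safety circuit down=occurs → at least one input occurs → occurs.
Elevator stuck between floors [AND]: Drive chain lost=occurs, Brake release lost=occurs, Left safety relay 2 failed=occurs → all inputs occur → occurs.

Yes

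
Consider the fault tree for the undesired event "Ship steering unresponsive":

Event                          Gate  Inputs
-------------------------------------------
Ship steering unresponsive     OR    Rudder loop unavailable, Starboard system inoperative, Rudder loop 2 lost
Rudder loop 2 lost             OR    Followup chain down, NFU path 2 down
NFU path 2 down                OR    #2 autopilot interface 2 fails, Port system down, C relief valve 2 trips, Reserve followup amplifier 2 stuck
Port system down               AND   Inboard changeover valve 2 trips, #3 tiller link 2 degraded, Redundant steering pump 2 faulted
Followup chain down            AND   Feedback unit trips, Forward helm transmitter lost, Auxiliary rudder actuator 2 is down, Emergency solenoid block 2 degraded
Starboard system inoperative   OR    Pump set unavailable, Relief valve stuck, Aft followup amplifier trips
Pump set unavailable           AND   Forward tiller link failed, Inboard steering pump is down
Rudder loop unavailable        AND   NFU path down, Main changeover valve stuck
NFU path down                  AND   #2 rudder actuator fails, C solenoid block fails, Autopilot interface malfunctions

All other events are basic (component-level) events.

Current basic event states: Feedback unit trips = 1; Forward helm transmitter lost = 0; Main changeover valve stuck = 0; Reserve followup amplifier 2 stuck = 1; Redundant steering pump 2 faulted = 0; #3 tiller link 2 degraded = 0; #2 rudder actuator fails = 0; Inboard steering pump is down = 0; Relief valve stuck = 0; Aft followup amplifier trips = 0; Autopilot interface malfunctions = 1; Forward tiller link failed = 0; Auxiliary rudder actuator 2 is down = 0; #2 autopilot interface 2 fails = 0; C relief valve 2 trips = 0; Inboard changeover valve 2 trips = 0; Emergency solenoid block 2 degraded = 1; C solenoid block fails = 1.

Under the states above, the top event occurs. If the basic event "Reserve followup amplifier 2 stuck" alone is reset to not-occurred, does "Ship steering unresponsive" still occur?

Counterfactual: set "Reserve followup amplifier 2 stuck" to not occurred.
NFU path down [AND]: #2 rudder actuator fails=not, C solenoid block fails=occurs, Autopilot interface malfunctions=occurs → not all inputs occur → does not occur.
Rudder loop unavailable [AND]: NFU path down=not, Main changeover valve stuck=not → not all inputs occur → does not occur.
Pump set unavailable [AND]: Forward tiller link failed=not, Inboard steering pump is down=not → not all inputs occur → does not occur.
Starboard system inoperative [OR]: Pump set unavailable=not, Relief valve stuck=not, Aft followup amplifier trips=not → no input occurs → does not occur.
Followup chain down [AND]: Feedback unit trips=occurs, Forward helm transmitter lost=not, Auxiliary rudder actuator 2 is down=not, Emergency solenoid block 2 degraded=occurs → not all inputs occur → does not occur.
Port system down [AND]: Inboard changeover valve 2 trips=not, #3 tiller link 2 degraded=not, Redundant steering pump 2 faulted=not → not all inputs occur → does not occur.
NFU path 2 down [OR]: #2 autopilot interface 2 fails=not, Port system down=not, C relief valve 2 trips=not, Reserve followup amplifier 2 stuck=not → no input occurs → does not occur.
Rudder loop 2 lost [OR]: Followup chain down=not, NFU path 2 down=not → no input occurs → does not occur.
Ship steering unresponsive [OR]: Rudder loop unavailable=not, Starboard system inoperative=not, Rudder loop 2 lost=not → no input occurs → does not occur.

No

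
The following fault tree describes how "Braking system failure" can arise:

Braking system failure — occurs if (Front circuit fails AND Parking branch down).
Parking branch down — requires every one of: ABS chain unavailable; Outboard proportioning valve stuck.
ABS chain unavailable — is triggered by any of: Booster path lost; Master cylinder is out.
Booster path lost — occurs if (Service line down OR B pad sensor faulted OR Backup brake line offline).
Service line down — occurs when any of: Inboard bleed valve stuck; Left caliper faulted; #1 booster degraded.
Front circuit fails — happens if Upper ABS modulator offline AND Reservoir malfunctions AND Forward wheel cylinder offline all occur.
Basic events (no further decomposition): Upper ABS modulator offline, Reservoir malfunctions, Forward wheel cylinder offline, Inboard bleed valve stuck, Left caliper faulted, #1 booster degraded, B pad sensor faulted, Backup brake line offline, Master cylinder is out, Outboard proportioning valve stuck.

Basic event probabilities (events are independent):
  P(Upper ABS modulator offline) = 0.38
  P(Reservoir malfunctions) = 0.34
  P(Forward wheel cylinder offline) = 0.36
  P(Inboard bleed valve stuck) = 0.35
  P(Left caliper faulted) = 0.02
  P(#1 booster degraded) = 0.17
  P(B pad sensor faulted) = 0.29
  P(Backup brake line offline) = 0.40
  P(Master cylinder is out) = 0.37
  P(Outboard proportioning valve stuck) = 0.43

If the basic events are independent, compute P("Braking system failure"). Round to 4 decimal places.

P(Front circuit fails) [AND] = 0.38 × 0.34 × 0.36 = 0.046512
P(Service line down) [OR] = 1 − (1−0.35) × (1−0.02) × (1−0.17) = 0.471290
P(Booster path lost) [OR] = 1 − (1−0.471290) × (1−0.29) × (1−0.40) = 0.774770
P(ABS chain unavailable) [OR] = 1 − (1−0.774770) × (1−0.37) = 0.858105
P(Parking branch down) [AND] = 0.858105 × 0.43 = 0.368985
P(Braking system failure) [AND] = 0.046512 × 0.368985 = 0.017162
Rounded to 4 decimal places: P(Braking system failure) ≈ 0.0172.

0.0172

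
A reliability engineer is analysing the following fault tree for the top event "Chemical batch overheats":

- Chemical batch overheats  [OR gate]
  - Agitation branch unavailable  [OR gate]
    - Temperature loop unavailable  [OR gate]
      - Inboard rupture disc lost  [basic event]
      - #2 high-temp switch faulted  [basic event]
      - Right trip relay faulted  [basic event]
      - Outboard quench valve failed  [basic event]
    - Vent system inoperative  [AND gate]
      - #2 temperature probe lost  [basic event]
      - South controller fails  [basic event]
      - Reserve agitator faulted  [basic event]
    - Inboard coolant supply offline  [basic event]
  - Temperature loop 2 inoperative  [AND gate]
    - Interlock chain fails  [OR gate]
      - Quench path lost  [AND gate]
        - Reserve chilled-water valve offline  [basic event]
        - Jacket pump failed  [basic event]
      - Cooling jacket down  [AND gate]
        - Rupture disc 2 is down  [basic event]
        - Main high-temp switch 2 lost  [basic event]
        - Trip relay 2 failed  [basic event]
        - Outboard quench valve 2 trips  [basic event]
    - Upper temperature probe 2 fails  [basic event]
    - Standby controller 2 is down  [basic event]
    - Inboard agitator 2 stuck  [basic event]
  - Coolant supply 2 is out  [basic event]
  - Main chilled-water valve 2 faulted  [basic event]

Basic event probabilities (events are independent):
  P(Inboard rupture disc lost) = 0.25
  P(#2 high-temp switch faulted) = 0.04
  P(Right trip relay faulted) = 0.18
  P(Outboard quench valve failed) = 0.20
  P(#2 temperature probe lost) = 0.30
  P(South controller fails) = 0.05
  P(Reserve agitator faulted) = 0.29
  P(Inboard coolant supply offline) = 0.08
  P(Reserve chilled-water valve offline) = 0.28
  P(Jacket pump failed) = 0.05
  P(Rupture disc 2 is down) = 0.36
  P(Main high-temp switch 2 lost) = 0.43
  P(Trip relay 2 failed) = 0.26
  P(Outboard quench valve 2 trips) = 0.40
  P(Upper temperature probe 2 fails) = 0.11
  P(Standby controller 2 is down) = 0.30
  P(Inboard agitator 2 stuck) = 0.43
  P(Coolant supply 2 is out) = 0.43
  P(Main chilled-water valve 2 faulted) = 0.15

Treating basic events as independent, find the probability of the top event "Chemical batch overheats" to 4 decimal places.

P(Temperature loop unavailable) [OR] = 1 − (1−0.25) × (1−0.04) × (1−0.18) × (1−0.20) = 0.527680
P(Vent system inoperative) [AND] = 0.30 × 0.05 × 0.29 = 0.004350
P(Agitation branch unavailable) [OR] = 1 − (1−0.527680) × (1−0.004350) × (1−0.08) = 0.567356
P(Quench path lost) [AND] = 0.28 × 0.05 = 0.014000
P(Cooling jacket down) [AND] = 0.36 × 0.43 × 0.26 × 0.40 = 0.016099
P(Interlock chain fails) [OR] = 1 − (1−0.014000) × (1−0.016099) = 0.029874
P(Temperature loop 2 inoperative) [AND] = 0.029874 × 0.11 × 0.30 × 0.43 = 0.000424
P(Chemical batch overheats) [OR] = 1 − (1−0.567356) × (1−0.000424) × (1−0.43) × (1−0.15) = 0.790473
Rounded to 4 decimal places: P(Chemical batch overheats) ≈ 0.7905.

0.7905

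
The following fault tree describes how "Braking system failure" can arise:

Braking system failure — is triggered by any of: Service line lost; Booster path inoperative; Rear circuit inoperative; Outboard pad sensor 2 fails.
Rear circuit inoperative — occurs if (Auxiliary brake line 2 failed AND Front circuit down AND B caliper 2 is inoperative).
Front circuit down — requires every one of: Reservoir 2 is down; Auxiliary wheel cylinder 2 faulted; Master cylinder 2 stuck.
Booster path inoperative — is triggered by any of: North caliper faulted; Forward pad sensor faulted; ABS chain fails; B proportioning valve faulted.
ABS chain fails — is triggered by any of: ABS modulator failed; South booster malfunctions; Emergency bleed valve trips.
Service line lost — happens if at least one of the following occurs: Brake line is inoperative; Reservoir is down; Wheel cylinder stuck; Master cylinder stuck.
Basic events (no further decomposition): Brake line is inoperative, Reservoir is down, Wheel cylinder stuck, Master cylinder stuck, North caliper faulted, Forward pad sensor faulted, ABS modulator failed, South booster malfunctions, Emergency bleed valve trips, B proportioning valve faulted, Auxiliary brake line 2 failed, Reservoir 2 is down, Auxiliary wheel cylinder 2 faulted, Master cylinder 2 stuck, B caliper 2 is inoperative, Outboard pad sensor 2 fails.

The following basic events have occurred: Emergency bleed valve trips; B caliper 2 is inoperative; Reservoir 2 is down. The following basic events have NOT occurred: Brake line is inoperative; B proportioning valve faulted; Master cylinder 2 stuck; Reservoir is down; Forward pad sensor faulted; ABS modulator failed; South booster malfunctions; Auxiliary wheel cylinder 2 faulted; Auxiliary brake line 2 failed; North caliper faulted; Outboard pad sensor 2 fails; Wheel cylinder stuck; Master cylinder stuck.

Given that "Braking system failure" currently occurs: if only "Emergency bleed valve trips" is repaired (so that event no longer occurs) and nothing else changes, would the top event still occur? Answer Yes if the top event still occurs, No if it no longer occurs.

Counterfactual: set "Emergency bleed valve trips" to not occurred.
Service line lost [OR]: Brake line is inoperative=not, Reservoir is down=not, Wheel cylinder stuck=not, Master cylinder stuck=not → no input occurs → does not occur.
ABS chain fails [OR]: ABS modulator failed=not, South booster malfunctions=not, Emergency bleed valve trips=not → no input occurs → does not occur.
Booster path inoperative [OR]: North caliper faulted=not, Forward pad sensor faulted=not, ABS chain fails=not, B proportioning valve faulted=not → no input occurs → does not occur.
Front circuit down [AND]: Reservoir 2 is down=occurs, Auxiliary wheel cylinder 2 faulted=not, Master cylinder 2 stuck=not → not all inputs occur → does not occur.
Rear circuit inoperative [AND]: Auxiliary brake line 2 failed=not, Front circuit down=not, B caliper 2 is inoperative=occurs → not all inputs occur → does not occur.
Braking system failure [OR]: Service line lost=not, Booster path inoperative=not, Rear circuit inoperative=not, Outboard pad sensor 2 fails=not → no input occurs → does not occur.

No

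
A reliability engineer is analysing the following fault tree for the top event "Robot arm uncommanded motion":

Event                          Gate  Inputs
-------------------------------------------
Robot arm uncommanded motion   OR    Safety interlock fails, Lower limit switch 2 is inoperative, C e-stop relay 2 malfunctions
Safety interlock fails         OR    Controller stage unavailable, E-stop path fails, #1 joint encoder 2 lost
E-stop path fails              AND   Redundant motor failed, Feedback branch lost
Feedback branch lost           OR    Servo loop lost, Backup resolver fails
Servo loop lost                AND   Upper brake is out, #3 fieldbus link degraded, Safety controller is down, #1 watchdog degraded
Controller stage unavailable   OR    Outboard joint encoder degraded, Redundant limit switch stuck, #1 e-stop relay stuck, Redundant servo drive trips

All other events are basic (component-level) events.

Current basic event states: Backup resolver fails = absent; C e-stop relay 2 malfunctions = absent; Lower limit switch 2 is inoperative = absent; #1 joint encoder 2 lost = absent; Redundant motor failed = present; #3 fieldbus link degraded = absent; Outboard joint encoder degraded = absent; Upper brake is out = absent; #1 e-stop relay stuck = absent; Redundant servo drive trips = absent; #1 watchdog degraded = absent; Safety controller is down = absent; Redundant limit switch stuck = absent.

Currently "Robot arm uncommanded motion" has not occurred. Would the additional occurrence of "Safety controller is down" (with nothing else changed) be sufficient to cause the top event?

No

Counterfactual: set "Safety controller is down" to occurred.
Controller stage unavailable [OR]: Outboard joint encoder degraded=not, Redundant limit switch stuck=not, #1 e-stop relay stuck=not, Redundant servo drive trips=not → no input occurs → does not occur.
Servo loop lost [AND]: Upper brake is out=not, #3 fieldbus link degraded=not, Safety controller is down=occurs, #1 watchdog degraded=not → not all inputs occur → does not occur.
Feedback branch lost [OR]: Servo loop lost=not, Backup resolver fails=not → no input occurs → does not occur.
E-stop path fails [AND]: Redundant motor failed=occurs, Feedback branch lost=not → not all inputs occur → does not occur.
Safety interlock fails [OR]: Controller stage unavailable=not, E-stop path fails=not, #1 joint encoder 2 lost=not → no input occurs → does not occur.
Robot arm uncommanded motion [OR]: Safety interlock fails=not, Lower limit switch 2 is inoperative=not, C e-stop relay 2 malfunctions=not → no input occurs → does not occur.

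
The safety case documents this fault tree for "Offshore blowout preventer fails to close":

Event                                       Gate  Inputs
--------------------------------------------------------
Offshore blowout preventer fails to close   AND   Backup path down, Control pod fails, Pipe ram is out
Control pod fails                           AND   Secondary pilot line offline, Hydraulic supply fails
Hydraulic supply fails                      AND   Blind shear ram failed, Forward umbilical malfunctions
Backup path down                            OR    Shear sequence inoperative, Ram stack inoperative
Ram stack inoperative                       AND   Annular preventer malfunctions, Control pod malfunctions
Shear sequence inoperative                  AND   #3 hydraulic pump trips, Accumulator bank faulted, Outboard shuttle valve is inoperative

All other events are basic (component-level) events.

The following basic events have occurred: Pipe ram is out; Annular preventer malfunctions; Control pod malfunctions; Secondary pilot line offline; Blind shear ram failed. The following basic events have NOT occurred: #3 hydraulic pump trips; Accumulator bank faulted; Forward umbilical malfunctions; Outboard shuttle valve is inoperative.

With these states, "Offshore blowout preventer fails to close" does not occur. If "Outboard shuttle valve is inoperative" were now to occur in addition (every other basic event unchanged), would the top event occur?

No

Counterfactual: set "Outboard shuttle valve is inoperative" to occurred.
Shear sequence inoperative [AND]: #3 hydraulic pump trips=not, Accumulator bank faulted=not, Outboard shuttle valve is inoperative=occurs → not all inputs occur → does not occur.
Ram stack inoperative [AND]: Annular preventer malfunctions=occurs, Control pod malfunctions=occurs → all inputs occur → occurs.
Backup path down [OR]: Shear sequence inoperative=not, Ram stack inoperative=occurs → at least one input occurs → occurs.
Hydraulic supply fails [AND]: Blind shear ram failed=occurs, Forward umbilical malfunctions=not → not all inputs occur → does not occur.
Control pod fails [AND]: Secondary pilot line offline=occurs, Hydraulic supply fails=not → not all inputs occur → does not occur.
Offshore blowout preventer fails to close [AND]: Backup path down=occurs, Control pod fails=not, Pipe ram is out=occurs → not all inputs occur → does not occur.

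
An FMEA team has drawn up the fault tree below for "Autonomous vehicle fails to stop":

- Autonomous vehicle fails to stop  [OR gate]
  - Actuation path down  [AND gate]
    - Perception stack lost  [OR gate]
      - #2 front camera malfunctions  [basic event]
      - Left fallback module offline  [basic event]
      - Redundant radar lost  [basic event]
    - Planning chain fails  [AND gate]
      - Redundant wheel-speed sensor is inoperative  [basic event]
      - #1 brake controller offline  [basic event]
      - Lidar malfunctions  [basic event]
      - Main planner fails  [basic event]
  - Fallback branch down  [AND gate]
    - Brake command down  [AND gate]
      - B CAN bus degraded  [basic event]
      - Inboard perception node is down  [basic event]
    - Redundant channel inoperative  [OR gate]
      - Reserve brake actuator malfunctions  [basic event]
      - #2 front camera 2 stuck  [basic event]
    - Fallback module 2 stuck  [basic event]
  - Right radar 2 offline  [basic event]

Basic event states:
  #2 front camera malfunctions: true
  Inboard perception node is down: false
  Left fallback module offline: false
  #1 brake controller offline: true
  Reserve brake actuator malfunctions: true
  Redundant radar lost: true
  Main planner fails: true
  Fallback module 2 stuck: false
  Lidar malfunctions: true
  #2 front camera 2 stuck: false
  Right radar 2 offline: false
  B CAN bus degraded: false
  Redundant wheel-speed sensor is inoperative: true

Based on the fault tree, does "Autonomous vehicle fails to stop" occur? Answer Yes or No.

Yes

Perception stack lost [OR]: #2 front camera malfunctions=occurs, Left fallback module offline=not, Redundant radar lost=occurs → at least one input occurs → occurs.
Planning chain fails [AND]: Redundant wheel-speed sensor is inoperative=occurs, #1 brake controller offline=occurs, Lidar malfunctions=occurs, Main planner fails=occurs → all inputs occur → occurs.
Actuation path down [AND]: Perception stack lost=occurs, Planning chain fails=occurs → all inputs occur → occurs.
Brake command down [AND]: B CAN bus degraded=not, Inboard perception node is down=not → not all inputs occur → does not occur.
Redundant channel inoperative [OR]: Reserve brake actuator malfunctions=occurs, #2 front camera 2 stuck=not → at least one input occurs → occurs.
Fallback branch down [AND]: Brake command down=not, Redundant channel inoperative=occurs, Fallback module 2 stuck=not → not all inputs occur → does not occur.
Autonomous vehicle fails to stop [OR]: Actuation path down=occurs, Fallback branch down=not, Right radar 2 offline=not → at least one input occurs → occurs.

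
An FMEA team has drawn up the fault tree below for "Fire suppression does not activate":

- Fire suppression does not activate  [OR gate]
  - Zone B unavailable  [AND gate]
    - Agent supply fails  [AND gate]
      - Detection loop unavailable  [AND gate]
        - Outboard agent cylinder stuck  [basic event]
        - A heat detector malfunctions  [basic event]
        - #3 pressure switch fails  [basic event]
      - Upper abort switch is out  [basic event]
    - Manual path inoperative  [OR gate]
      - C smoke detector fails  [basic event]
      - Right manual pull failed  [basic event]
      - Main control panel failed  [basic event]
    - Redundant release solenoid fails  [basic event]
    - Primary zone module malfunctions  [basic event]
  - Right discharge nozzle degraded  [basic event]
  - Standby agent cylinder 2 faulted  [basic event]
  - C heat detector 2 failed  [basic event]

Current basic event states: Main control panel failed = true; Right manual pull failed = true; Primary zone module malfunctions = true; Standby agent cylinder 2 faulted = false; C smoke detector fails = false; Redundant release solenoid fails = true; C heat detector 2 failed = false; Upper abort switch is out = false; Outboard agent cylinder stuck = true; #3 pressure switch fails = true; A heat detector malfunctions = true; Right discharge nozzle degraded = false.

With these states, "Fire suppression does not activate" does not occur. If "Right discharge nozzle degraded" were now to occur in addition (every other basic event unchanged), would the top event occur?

Counterfactual: set "Right discharge nozzle degraded" to occurred.
Detection loop unavailable [AND]: Outboard agent cylinder stuck=occurs, A heat detector malfunctions=occurs, #3 pressure switch fails=occurs → all inputs occur → occurs.
Agent supply fails [AND]: Detection loop unavailable=occurs, Upper abort switch is out=not → not all inputs occur → does not occur.
Manual path inoperative [OR]: C smoke detector fails=not, Right manual pull failed=occurs, Main control panel failed=occurs → at least one input occurs → occurs.
Zone B unavailable [AND]: Agent supply fails=not, Manual path inoperative=occurs, Redundant release solenoid fails=occurs, Primary zone module malfunctions=occurs → not all inputs occur → does not occur.
Fire suppression does not activate [OR]: Zone B unavailable=not, Right discharge nozzle degraded=occurs, Standby agent cylinder 2 faulted=not, C heat detector 2 failed=not → at least one input occurs → occurs.

Yes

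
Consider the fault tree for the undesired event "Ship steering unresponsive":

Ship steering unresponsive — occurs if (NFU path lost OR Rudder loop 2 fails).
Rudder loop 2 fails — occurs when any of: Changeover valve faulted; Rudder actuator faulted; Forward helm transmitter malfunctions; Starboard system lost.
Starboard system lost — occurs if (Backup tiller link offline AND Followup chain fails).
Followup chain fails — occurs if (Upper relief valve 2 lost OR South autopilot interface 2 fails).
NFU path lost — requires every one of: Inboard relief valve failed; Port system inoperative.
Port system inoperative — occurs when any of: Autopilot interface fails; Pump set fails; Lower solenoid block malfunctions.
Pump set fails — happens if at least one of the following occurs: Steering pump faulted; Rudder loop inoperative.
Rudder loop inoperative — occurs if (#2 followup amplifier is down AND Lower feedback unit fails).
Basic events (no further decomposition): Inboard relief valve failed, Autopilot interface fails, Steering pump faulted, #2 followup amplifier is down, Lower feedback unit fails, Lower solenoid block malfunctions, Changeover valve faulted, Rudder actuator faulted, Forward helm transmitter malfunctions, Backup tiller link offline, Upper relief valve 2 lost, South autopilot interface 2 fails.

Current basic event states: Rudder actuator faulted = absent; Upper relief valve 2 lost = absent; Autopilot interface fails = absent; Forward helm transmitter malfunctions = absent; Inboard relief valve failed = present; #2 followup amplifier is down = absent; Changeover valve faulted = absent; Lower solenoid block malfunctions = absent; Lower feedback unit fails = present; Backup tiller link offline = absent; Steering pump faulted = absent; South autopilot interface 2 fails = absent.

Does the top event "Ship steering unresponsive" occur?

Rudder loop inoperative [AND]: #2 followup amplifier is down=not, Lower feedback unit fails=occurs → not all inputs occur → does not occur.
Pump set fails [OR]: Steering pump faulted=not, Rudder loop inoperative=not → no input occurs → does not occur.
Port system inoperative [OR]: Autopilot interface fails=not, Pump set fails=not, Lower solenoid block malfunctions=not → no input occurs → does not occur.
NFU path lost [AND]: Inboard relief valve failed=occurs, Port system inoperative=not → not all inputs occur → does not occur.
Followup chain fails [OR]: Upper relief valve 2 lost=not, South autopilot interface 2 fails=not → no input occurs → does not occur.
Starboard system lost [AND]: Backup tiller link offline=not, Followup chain fails=not → not all inputs occur → does not occur.
Rudder loop 2 fails [OR]: Changeover valve faulted=not, Rudder actuator faulted=not, Forward helm transmitter malfunctions=not, Starboard system lost=not → no input occurs → does not occur.
Ship steering unresponsive [OR]: NFU path lost=not, Rudder loop 2 fails=not → no input occurs → does not occur.

No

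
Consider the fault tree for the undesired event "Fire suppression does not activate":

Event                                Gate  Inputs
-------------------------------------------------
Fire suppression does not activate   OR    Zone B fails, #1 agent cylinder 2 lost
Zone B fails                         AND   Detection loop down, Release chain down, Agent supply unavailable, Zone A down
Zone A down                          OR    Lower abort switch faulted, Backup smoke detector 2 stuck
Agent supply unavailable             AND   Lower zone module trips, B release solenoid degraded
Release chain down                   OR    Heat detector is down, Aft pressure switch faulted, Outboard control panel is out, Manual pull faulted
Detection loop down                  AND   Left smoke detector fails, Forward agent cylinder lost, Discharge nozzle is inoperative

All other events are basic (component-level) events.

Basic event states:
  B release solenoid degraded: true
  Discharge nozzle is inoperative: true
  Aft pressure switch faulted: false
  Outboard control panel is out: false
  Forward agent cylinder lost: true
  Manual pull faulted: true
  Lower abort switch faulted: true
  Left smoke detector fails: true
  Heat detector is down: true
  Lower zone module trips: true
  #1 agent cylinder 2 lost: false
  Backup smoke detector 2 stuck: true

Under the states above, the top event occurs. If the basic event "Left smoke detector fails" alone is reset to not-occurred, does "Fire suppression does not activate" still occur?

No

Counterfactual: set "Left smoke detector fails" to not occurred.
Detection loop down [AND]: Left smoke detector fails=not, Forward agent cylinder lost=occurs, Discharge nozzle is inoperative=occurs → not all inputs occur → does not occur.
Release chain down [OR]: Heat detector is down=occurs, Aft pressure switch faulted=not, Outboard control panel is out=not, Manual pull faulted=occurs → at least one input occurs → occurs.
Agent supply unavailable [AND]: Lower zone module trips=occurs, B release solenoid degraded=occurs → all inputs occur → occurs.
Zone A down [OR]: Lower abort switch faulted=occurs, Backup smoke detector 2 stuck=occurs → at least one input occurs → occurs.
Zone B fails [AND]: Detection loop down=not, Release chain down=occurs, Agent supply unavailable=occurs, Zone A down=occurs → not all inputs occur → does not occur.
Fire suppression does not activate [OR]: Zone B fails=not, #1 agent cylinder 2 lost=not → no input occurs → does not occur.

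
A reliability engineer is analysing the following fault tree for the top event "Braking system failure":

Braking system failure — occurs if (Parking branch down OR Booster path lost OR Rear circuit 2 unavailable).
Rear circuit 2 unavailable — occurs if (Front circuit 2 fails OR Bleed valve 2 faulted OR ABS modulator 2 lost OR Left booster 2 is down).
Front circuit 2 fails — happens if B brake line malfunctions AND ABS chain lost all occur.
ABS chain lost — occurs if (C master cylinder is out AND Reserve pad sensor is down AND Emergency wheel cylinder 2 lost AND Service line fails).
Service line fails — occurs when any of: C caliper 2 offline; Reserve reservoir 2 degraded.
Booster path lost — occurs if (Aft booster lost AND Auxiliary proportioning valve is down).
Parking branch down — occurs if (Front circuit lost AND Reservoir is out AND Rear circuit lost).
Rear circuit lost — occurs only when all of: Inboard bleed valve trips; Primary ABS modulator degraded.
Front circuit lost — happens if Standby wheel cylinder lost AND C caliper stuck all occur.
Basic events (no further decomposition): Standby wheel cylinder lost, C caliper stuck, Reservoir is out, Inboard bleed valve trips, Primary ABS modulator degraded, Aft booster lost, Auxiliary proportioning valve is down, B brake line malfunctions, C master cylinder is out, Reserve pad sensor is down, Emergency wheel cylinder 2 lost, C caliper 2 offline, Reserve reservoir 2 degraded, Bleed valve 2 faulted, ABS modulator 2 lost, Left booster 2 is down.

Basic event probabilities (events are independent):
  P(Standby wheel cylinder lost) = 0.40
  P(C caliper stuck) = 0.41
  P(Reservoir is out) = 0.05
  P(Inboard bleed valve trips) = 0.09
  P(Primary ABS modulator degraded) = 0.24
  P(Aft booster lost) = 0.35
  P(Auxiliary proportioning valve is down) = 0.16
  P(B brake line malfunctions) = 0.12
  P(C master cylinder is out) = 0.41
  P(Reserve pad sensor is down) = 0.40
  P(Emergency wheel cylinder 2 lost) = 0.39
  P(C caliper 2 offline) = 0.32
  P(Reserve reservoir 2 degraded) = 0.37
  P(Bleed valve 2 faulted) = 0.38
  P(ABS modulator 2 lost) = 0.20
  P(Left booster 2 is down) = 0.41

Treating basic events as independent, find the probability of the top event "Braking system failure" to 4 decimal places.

0.7250

P(Front circuit lost) [AND] = 0.40 × 0.41 = 0.164000
P(Rear circuit lost) [AND] = 0.09 × 0.24 = 0.021600
P(Parking branch down) [AND] = 0.164000 × 0.05 × 0.021600 = 0.000177
P(Booster path lost) [AND] = 0.35 × 0.16 = 0.056000
P(Service line fails) [OR] = 1 − (1−0.32) × (1−0.37) = 0.571600
P(ABS chain lost) [AND] = 0.41 × 0.40 × 0.39 × 0.571600 = 0.036560
P(Front circuit 2 fails) [AND] = 0.12 × 0.036560 = 0.004387
P(Rear circuit 2 unavailable) [OR] = 1 − (1−0.004387) × (1−0.38) × (1−0.20) × (1−0.41) = 0.708644
P(Braking system failure) [OR] = 1 − (1−0.000177) × (1−0.056000) × (1−0.708644) = 0.725009
Rounded to 4 decimal places: P(Braking system failure) ≈ 0.7250.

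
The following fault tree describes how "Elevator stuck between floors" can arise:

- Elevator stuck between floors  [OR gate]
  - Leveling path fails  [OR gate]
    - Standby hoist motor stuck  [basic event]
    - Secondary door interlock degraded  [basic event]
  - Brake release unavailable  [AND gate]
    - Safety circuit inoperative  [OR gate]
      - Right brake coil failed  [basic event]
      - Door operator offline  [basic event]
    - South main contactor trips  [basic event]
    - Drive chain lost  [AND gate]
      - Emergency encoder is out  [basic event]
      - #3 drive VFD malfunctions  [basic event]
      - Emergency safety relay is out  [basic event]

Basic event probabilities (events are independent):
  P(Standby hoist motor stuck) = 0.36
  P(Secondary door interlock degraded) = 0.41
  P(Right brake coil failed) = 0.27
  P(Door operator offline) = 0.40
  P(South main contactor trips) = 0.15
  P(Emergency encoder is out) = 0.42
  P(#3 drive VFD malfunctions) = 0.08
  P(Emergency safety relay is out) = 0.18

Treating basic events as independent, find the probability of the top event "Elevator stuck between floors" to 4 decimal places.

P(Leveling path fails) [OR] = 1 − (1−0.36) × (1−0.41) = 0.622400
P(Safety circuit inoperative) [OR] = 1 − (1−0.27) × (1−0.40) = 0.562000
P(Drive chain lost) [AND] = 0.42 × 0.08 × 0.18 = 0.006048
P(Brake release unavailable) [AND] = 0.562000 × 0.15 × 0.006048 = 0.000510
P(Elevator stuck between floors) [OR] = 1 − (1−0.622400) × (1−0.000510) = 0.622593
Rounded to 4 decimal places: P(Elevator stuck between floors) ≈ 0.6226.

0.6226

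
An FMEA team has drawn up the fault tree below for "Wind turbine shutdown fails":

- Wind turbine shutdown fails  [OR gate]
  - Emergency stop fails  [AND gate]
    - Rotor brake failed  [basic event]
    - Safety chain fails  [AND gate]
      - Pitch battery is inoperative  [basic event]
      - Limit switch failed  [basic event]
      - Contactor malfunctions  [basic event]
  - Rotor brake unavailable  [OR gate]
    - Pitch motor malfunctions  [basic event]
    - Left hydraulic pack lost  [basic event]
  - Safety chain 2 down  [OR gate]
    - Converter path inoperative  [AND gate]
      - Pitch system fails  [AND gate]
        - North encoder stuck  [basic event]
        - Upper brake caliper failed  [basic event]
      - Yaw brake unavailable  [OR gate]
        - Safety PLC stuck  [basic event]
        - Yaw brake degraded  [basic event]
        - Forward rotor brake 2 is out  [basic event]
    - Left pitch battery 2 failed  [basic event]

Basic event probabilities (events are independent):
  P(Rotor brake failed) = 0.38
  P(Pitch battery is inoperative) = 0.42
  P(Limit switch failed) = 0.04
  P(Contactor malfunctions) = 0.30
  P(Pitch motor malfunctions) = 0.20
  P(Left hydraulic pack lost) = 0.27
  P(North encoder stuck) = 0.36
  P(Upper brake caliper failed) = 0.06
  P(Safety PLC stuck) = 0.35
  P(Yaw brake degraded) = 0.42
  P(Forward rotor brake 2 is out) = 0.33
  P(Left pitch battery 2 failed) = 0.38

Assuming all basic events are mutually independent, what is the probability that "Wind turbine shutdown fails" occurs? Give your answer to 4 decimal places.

0.6444

P(Safety chain fails) [AND] = 0.42 × 0.04 × 0.30 = 0.005040
P(Emergency stop fails) [AND] = 0.38 × 0.005040 = 0.001915
P(Rotor brake unavailable) [OR] = 1 − (1−0.20) × (1−0.27) = 0.416000
P(Pitch system fails) [AND] = 0.36 × 0.06 = 0.021600
P(Yaw brake unavailable) [OR] = 1 − (1−0.35) × (1−0.42) × (1−0.33) = 0.747410
P(Converter path inoperative) [AND] = 0.021600 × 0.747410 = 0.016144
P(Safety chain 2 down) [OR] = 1 − (1−0.016144) × (1−0.38) = 0.390009
P(Wind turbine shutdown fails) [OR] = 1 − (1−0.001915) × (1−0.416000) × (1−0.390009) = 0.644447
Rounded to 4 decimal places: P(Wind turbine shutdown fails) ≈ 0.6444.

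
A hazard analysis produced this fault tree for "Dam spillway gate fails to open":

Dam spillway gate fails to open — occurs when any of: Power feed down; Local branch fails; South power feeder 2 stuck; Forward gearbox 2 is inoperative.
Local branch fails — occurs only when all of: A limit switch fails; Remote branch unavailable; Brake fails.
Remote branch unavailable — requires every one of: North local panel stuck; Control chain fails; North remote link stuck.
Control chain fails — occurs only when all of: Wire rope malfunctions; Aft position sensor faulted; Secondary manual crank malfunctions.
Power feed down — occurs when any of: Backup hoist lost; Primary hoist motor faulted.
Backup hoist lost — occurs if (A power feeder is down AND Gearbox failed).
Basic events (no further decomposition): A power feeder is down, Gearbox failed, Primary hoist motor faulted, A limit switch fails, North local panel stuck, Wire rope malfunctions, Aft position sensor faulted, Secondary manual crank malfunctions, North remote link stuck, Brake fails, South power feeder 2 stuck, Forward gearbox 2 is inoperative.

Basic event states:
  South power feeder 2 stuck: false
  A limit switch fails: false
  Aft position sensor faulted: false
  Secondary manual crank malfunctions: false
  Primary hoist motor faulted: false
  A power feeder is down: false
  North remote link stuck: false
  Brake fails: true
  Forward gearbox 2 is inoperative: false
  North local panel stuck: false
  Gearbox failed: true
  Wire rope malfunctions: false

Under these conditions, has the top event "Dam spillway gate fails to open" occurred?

Backup hoist lost [AND]: A power feeder is down=not, Gearbox failed=occurs → not all inputs occur → does not occur.
Power feed down [OR]: Backup hoist lost=not, Primary hoist motor faulted=not → no input occurs → does not occur.
Control chain fails [AND]: Wire rope malfunctions=not, Aft position sensor faulted=not, Secondary manual crank malfunctions=not → not all inputs occur → does not occur.
Remote branch unavailable [AND]: North local panel stuck=not, Control chain fails=not, North remote link stuck=not → not all inputs occur → does not occur.
Local branch fails [AND]: A limit switch fails=not, Remote branch unavailable=not, Brake fails=occurs → not all inputs occur → does not occur.
Dam spillway gate fails to open [OR]: Power feed down=not, Local branch fails=not, South power feeder 2 stuck=not, Forward gearbox 2 is inoperative=not → no input occurs → does not occur.

No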